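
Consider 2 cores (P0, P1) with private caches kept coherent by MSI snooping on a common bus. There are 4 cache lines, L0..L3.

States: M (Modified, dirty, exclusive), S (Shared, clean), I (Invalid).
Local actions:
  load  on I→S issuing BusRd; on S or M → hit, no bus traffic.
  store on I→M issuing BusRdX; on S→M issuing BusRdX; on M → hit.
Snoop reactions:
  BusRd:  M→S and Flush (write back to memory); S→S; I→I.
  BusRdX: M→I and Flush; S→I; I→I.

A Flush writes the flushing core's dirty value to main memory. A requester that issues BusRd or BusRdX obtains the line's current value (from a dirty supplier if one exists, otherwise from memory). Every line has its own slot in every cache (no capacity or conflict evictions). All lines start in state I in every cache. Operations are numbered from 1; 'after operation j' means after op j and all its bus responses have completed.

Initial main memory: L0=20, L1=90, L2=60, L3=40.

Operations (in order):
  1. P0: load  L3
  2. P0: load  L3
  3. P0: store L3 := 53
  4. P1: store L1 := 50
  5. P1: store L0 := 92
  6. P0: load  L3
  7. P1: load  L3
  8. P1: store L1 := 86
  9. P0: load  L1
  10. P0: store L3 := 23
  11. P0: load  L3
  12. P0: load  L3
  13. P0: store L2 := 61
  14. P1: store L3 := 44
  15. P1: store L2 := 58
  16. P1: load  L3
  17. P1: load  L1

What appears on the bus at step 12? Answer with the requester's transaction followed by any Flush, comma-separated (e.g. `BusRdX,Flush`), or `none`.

[1] P0: load  L3 | P0:S(40), P1:I | bus: BusRd
[2] P0: load  L3 | P0:S(40), P1:I | bus: none
[3] P0: store L3 := 53 | P0:M(53), P1:I | bus: BusRdX
[4] P1: store L1 := 50 | P0:I, P1:M(50) | bus: BusRdX
[5] P1: store L0 := 92 | P0:I, P1:M(92) | bus: BusRdX
[6] P0: load  L3 | P0:M(53), P1:I | bus: none
[7] P1: load  L3 | P0:S(53), P1:S(53) | bus: BusRd,Flush
[8] P1: store L1 := 86 | P0:I, P1:M(86) | bus: none
[9] P0: load  L1 | P0:S(86), P1:S(86) | bus: BusRd,Flush
[10] P0: store L3 := 23 | P0:M(23), P1:I | bus: BusRdX
[11] P0: load  L3 | P0:M(23), P1:I | bus: none
[12] P0: load  L3 | P0:M(23), P1:I | bus: none
[13] P0: store L2 := 61 | P0:M(61), P1:I | bus: BusRdX
[14] P1: store L3 := 44 | P0:I, P1:M(44) | bus: BusRdX,Flush
[15] P1: store L2 := 58 | P0:I, P1:M(58) | bus: BusRdX,Flush
[16] P1: load  L3 | P0:I, P1:M(44) | bus: none
[17] P1: load  L1 | P0:S(86), P1:S(86) | bus: none

bus = none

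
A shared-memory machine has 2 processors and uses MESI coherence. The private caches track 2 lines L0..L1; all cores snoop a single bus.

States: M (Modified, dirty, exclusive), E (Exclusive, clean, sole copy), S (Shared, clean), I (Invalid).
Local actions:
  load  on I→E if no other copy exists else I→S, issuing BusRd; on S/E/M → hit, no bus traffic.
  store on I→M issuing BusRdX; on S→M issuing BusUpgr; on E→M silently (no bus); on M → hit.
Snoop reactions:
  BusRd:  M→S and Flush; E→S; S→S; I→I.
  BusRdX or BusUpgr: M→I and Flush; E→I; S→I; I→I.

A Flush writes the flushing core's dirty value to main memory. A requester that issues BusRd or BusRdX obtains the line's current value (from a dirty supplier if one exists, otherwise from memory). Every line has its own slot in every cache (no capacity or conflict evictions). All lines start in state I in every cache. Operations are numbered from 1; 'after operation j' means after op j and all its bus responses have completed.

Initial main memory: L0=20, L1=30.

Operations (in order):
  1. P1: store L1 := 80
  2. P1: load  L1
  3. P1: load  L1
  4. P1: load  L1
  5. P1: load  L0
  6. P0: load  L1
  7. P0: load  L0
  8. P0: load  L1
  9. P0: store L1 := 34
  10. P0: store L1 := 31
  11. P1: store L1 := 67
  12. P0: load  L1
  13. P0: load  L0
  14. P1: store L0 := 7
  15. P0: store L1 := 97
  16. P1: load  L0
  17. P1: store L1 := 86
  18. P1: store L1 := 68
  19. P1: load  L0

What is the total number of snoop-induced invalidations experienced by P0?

invalidations = 3

1. P1: store L1 := 80  bus=[BusRdX]  L1: P0=I P1=M  mem[L1]=30
2. P1: load  L1  bus=[-]  L1: P0=I P1=M  mem[L1]=30
3. P1: load  L1  bus=[-]  L1: P0=I P1=M  mem[L1]=30
4. P1: load  L1  bus=[-]  L1: P0=I P1=M  mem[L1]=30
5. P1: load  L0  bus=[BusRd]  L0: P0=I P1=E  mem[L0]=20
6. P0: load  L1  bus=[BusRd,Flush]  L1: P0=S P1=S  mem[L1]=80
7. P0: load  L0  bus=[BusRd]  L0: P0=S P1=S  mem[L0]=20
8. P0: load  L1  bus=[-]  L1: P0=S P1=S  mem[L1]=80
9. P0: store L1 := 34  bus=[BusUpgr]  L1: P0=M P1=I  mem[L1]=80
10. P0: store L1 := 31  bus=[-]  L1: P0=M P1=I  mem[L1]=80
11. P1: store L1 := 67  bus=[BusRdX,Flush]  L1: P0=I P1=M  mem[L1]=31
12. P0: load  L1  bus=[BusRd,Flush]  L1: P0=S P1=S  mem[L1]=67
13. P0: load  L0  bus=[-]  L0: P0=S P1=S  mem[L0]=20
14. P1: store L0 := 7  bus=[BusUpgr]  L0: P0=I P1=M  mem[L0]=20
15. P0: store L1 := 97  bus=[BusUpgr]  L1: P0=M P1=I  mem[L1]=67
16. P1: load  L0  bus=[-]  L0: P0=I P1=M  mem[L0]=20
17. P1: store L1 := 86  bus=[BusRdX,Flush]  L1: P0=I P1=M  mem[L1]=97
18. P1: store L1 := 68  bus=[-]  L1: P0=I P1=M  mem[L1]=97
19. P1: load  L0  bus=[-]  L0: P0=I P1=M  mem[L0]=20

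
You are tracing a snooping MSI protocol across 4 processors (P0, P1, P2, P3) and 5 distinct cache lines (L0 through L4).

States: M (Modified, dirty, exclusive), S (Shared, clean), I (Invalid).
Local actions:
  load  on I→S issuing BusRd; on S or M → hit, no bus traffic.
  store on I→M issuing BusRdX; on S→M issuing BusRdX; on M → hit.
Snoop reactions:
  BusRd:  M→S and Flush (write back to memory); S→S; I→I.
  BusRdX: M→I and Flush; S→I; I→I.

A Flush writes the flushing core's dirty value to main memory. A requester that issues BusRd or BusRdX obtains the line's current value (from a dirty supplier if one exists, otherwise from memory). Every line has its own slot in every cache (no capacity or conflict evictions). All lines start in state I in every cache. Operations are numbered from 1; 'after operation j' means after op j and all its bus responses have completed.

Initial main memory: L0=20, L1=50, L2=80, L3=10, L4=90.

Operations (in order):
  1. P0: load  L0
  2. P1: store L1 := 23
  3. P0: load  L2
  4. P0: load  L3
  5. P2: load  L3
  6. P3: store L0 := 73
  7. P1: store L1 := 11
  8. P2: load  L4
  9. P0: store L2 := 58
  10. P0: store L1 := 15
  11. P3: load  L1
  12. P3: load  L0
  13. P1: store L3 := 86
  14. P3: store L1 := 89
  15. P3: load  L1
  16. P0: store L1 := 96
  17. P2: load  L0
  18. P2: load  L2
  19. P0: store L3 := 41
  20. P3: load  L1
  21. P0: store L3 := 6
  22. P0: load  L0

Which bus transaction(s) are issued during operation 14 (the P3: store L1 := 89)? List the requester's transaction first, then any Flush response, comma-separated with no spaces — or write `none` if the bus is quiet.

bus = BusRdX

  op1 P0: load  L0 → S/I/I/I on L0; bus BusRd; mem=20
  op2 P1: store L1 := 23 → I/M/I/I on L1; bus BusRdX; mem=50
  op3 P0: load  L2 → S/I/I/I on L2; bus BusRd; mem=80
  op4 P0: load  L3 → S/I/I/I on L3; bus BusRd; mem=10
  op5 P2: load  L3 → S/I/S/I on L3; bus BusRd; mem=10
  op6 P3: store L0 := 73 → I/I/I/M on L0; bus BusRdX; mem=20
  op7 P1: store L1 := 11 → I/M/I/I on L1; bus (none); mem=50
  op8 P2: load  L4 → I/I/S/I on L4; bus BusRd; mem=90
  op9 P0: store L2 := 58 → M/I/I/I on L2; bus BusRdX; mem=80
  op10 P0: store L1 := 15 → M/I/I/I on L1; bus BusRdX Flush; mem=11
  op11 P3: load  L1 → S/I/I/S on L1; bus BusRd Flush; mem=15
  op12 P3: load  L0 → I/I/I/M on L0; bus (none); mem=20
  op13 P1: store L3 := 86 → I/M/I/I on L3; bus BusRdX; mem=10
  op14 P3: store L1 := 89 → I/I/I/M on L1; bus BusRdX; mem=15
  op15 P3: load  L1 → I/I/I/M on L1; bus (none); mem=15
  op16 P0: store L1 := 96 → M/I/I/I on L1; bus BusRdX Flush; mem=89
  op17 P2: load  L0 → I/I/S/S on L0; bus BusRd Flush; mem=73
  op18 P2: load  L2 → S/I/S/I on L2; bus BusRd Flush; mem=58
  op19 P0: store L3 := 41 → M/I/I/I on L3; bus BusRdX Flush; mem=86
  op20 P3: load  L1 → S/I/I/S on L1; bus BusRd Flush; mem=96
  op21 P0: store L3 := 6 → M/I/I/I on L3; bus (none); mem=86
  op22 P0: load  L0 → S/I/S/S on L0; bus BusRd; mem=73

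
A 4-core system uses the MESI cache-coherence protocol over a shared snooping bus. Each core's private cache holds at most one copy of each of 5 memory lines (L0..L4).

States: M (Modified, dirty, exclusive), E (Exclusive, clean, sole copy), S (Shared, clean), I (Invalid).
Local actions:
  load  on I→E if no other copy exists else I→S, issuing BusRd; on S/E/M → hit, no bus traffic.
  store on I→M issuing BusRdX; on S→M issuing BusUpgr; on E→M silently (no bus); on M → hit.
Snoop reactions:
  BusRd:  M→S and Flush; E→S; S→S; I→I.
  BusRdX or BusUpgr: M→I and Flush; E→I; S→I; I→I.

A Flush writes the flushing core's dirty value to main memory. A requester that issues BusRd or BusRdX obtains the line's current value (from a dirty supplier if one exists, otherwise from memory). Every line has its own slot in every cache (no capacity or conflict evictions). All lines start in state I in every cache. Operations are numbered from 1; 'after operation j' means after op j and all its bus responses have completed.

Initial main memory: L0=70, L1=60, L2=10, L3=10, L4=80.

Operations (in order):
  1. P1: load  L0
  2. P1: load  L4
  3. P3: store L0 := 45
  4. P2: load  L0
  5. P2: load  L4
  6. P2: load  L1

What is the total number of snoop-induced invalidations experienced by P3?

  op1 P1: load  L0 → I/E/I/I on L0; bus BusRd; mem=70
  op2 P1: load  L4 → I/E/I/I on L4; bus BusRd; mem=80
  op3 P3: store L0 := 45 → I/I/I/M on L0; bus BusRdX; mem=70
  op4 P2: load  L0 → I/I/S/S on L0; bus BusRd Flush; mem=45
  op5 P2: load  L4 → I/S/S/I on L4; bus BusRd; mem=80
  op6 P2: load  L1 → I/I/E/I on L1; bus BusRd; mem=60

invalidations = 0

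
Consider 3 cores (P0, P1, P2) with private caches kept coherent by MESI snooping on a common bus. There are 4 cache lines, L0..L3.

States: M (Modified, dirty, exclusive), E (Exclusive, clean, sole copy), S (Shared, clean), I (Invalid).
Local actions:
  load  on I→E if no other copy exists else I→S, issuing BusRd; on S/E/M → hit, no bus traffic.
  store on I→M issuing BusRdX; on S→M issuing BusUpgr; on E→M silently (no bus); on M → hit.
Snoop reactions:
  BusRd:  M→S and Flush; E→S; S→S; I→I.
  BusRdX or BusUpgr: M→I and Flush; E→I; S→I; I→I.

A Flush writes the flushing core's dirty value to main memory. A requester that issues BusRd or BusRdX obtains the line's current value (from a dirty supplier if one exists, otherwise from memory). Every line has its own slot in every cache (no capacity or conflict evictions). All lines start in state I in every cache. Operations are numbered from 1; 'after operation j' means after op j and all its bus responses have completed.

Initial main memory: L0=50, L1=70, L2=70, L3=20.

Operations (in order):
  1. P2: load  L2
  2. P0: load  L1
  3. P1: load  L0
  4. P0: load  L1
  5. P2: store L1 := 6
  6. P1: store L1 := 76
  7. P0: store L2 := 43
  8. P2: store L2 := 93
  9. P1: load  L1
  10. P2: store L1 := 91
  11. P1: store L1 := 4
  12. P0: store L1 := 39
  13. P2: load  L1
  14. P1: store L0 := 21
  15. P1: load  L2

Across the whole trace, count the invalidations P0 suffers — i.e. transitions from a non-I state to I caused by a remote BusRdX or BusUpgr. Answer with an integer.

invalidations = 2

[1] P2: load  L2 | P0:I, P1:I, P2:E(70) | bus: BusRd
[2] P0: load  L1 | P0:E(70), P1:I, P2:I | bus: BusRd
[3] P1: load  L0 | P0:I, P1:E(50), P2:I | bus: BusRd
[4] P0: load  L1 | P0:E(70), P1:I, P2:I | bus: none
[5] P2: store L1 := 6 | P0:I, P1:I, P2:M(6) | bus: BusRdX
[6] P1: store L1 := 76 | P0:I, P1:M(76), P2:I | bus: BusRdX,Flush
[7] P0: store L2 := 43 | P0:M(43), P1:I, P2:I | bus: BusRdX
[8] P2: store L2 := 93 | P0:I, P1:I, P2:M(93) | bus: BusRdX,Flush
[9] P1: load  L1 | P0:I, P1:M(76), P2:I | bus: none
[10] P2: store L1 := 91 | P0:I, P1:I, P2:M(91) | bus: BusRdX,Flush
[11] P1: store L1 := 4 | P0:I, P1:M(4), P2:I | bus: BusRdX,Flush
[12] P0: store L1 := 39 | P0:M(39), P1:I, P2:I | bus: BusRdX,Flush
[13] P2: load  L1 | P0:S(39), P1:I, P2:S(39) | bus: BusRd,Flush
[14] P1: store L0 := 21 | P0:I, P1:M(21), P2:I | bus: none
[15] P1: load  L2 | P0:I, P1:S(93), P2:S(93) | bus: BusRd,Flush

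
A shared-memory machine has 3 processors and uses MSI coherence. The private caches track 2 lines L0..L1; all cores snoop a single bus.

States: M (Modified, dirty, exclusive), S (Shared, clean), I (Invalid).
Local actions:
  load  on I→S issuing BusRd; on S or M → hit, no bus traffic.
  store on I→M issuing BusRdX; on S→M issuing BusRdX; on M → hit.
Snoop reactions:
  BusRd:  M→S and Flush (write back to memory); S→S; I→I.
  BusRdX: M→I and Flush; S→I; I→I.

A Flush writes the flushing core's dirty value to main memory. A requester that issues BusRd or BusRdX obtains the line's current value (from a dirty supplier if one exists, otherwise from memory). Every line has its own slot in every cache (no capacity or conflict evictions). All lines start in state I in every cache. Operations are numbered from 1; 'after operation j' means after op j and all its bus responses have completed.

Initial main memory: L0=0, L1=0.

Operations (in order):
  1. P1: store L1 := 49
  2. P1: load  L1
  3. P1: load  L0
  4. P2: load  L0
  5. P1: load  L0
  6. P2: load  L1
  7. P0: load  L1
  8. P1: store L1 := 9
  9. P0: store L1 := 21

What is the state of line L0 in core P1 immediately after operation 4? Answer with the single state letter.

state = S

1. P1: store L1 := 49  bus=[BusRdX]  L1: P0=I P1=M P2=I  mem[L1]=0
2. P1: load  L1  bus=[-]  L1: P0=I P1=M P2=I  mem[L1]=0
3. P1: load  L0  bus=[BusRd]  L0: P0=I P1=S P2=I  mem[L0]=0
4. P2: load  L0  bus=[BusRd]  L0: P0=I P1=S P2=S  mem[L0]=0
5. P1: load  L0  bus=[-]  L0: P0=I P1=S P2=S  mem[L0]=0
6. P2: load  L1  bus=[BusRd,Flush]  L1: P0=I P1=S P2=S  mem[L1]=49
7. P0: load  L1  bus=[BusRd]  L1: P0=S P1=S P2=S  mem[L1]=49
8. P1: store L1 := 9  bus=[BusRdX]  L1: P0=I P1=M P2=I  mem[L1]=49
9. P0: store L1 := 21  bus=[BusRdX,Flush]  L1: P0=M P1=I P2=I  mem[L1]=9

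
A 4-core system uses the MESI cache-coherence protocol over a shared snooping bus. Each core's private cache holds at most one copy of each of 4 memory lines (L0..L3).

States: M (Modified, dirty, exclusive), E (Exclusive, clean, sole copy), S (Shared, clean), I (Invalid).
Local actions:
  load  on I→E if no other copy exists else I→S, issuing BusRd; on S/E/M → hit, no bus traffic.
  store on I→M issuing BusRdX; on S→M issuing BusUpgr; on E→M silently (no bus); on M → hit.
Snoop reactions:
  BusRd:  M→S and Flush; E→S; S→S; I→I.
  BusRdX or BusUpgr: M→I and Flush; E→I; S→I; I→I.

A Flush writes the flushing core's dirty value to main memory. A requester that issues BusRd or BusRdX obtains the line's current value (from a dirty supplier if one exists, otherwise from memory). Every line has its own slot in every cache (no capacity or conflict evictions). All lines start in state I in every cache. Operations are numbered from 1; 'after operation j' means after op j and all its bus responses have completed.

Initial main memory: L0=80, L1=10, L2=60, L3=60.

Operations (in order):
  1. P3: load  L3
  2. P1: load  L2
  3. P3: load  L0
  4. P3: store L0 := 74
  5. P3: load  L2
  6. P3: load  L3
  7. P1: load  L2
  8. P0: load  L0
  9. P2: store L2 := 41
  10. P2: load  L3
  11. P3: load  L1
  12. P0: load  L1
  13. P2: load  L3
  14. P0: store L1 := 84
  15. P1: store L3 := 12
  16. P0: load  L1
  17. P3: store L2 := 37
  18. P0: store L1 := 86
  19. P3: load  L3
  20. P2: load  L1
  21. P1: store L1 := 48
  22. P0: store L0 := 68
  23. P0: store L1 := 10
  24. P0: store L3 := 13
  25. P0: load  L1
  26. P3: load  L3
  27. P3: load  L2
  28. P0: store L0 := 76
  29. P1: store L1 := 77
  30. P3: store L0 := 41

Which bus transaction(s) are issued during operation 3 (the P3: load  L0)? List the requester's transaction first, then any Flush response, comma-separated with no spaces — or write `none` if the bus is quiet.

bus = BusRd

  op1 P3: load  L3 → I/I/I/E on L3; bus BusRd; mem=60
  op2 P1: load  L2 → I/E/I/I on L2; bus BusRd; mem=60
  op3 P3: load  L0 → I/I/I/E on L0; bus BusRd; mem=80
  op4 P3: store L0 := 74 → I/I/I/M on L0; bus (none); mem=80
  op5 P3: load  L2 → I/S/I/S on L2; bus BusRd; mem=60
  op6 P3: load  L3 → I/I/I/E on L3; bus (none); mem=60
  op7 P1: load  L2 → I/S/I/S on L2; bus (none); mem=60
  op8 P0: load  L0 → S/I/I/S on L0; bus BusRd Flush; mem=74
  op9 P2: store L2 := 41 → I/I/M/I on L2; bus BusRdX; mem=60
  op10 P2: load  L3 → I/I/S/S on L3; bus BusRd; mem=60
  op11 P3: load  L1 → I/I/I/E on L1; bus BusRd; mem=10
  op12 P0: load  L1 → S/I/I/S on L1; bus BusRd; mem=10
  op13 P2: load  L3 → I/I/S/S on L3; bus (none); mem=60
  op14 P0: store L1 := 84 → M/I/I/I on L1; bus BusUpgr; mem=10
  op15 P1: store L3 := 12 → I/M/I/I on L3; bus BusRdX; mem=60
  op16 P0: load  L1 → M/I/I/I on L1; bus (none); mem=10
  op17 P3: store L2 := 37 → I/I/I/M on L2; bus BusRdX Flush; mem=41
  op18 P0: store L1 := 86 → M/I/I/I on L1; bus (none); mem=10
  op19 P3: load  L3 → I/S/I/S on L3; bus BusRd Flush; mem=12
  op20 P2: load  L1 → S/I/S/I on L1; bus BusRd Flush; mem=86
  op21 P1: store L1 := 48 → I/M/I/I on L1; bus BusRdX; mem=86
  op22 P0: store L0 := 68 → M/I/I/I on L0; bus BusUpgr; mem=74
  op23 P0: store L1 := 10 → M/I/I/I on L1; bus BusRdX Flush; mem=48
  op24 P0: store L3 := 13 → M/I/I/I on L3; bus BusRdX; mem=12
  op25 P0: load  L1 → M/I/I/I on L1; bus (none); mem=48
  op26 P3: load  L3 → S/I/I/S on L3; bus BusRd Flush; mem=13
  op27 P3: load  L2 → I/I/I/M on L2; bus (none); mem=41
  op28 P0: store L0 := 76 → M/I/I/I on L0; bus (none); mem=74
  op29 P1: store L1 := 77 → I/M/I/I on L1; bus BusRdX Flush; mem=10
  op30 P3: store L0 := 41 → I/I/I/M on L0; bus BusRdX Flush; mem=76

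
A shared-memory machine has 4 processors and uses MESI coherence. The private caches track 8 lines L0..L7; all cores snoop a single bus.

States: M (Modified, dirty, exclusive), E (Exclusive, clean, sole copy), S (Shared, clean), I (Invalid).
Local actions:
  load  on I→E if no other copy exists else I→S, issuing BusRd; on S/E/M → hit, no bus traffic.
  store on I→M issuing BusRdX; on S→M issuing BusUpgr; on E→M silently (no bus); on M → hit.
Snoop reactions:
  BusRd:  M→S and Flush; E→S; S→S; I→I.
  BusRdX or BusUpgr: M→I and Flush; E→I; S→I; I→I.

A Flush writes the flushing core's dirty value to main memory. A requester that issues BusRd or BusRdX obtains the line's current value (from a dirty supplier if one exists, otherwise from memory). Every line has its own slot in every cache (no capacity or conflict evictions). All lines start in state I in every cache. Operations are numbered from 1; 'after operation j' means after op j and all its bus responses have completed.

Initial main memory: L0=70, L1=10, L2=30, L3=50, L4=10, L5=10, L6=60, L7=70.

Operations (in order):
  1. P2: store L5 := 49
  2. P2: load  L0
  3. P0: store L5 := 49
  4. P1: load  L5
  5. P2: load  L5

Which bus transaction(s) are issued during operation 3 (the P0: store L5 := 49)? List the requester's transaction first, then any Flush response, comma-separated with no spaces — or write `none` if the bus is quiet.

  op1 P2: store L5 := 49 → I/I/M/I on L5; bus BusRdX; mem=10
  op2 P2: load  L0 → I/I/E/I on L0; bus BusRd; mem=70
  op3 P0: store L5 := 49 → M/I/I/I on L5; bus BusRdX Flush; mem=49
  op4 P1: load  L5 → S/S/I/I on L5; bus BusRd Flush; mem=49
  op5 P2: load  L5 → S/S/S/I on L5; bus BusRd; mem=49

bus = BusRdX,Flush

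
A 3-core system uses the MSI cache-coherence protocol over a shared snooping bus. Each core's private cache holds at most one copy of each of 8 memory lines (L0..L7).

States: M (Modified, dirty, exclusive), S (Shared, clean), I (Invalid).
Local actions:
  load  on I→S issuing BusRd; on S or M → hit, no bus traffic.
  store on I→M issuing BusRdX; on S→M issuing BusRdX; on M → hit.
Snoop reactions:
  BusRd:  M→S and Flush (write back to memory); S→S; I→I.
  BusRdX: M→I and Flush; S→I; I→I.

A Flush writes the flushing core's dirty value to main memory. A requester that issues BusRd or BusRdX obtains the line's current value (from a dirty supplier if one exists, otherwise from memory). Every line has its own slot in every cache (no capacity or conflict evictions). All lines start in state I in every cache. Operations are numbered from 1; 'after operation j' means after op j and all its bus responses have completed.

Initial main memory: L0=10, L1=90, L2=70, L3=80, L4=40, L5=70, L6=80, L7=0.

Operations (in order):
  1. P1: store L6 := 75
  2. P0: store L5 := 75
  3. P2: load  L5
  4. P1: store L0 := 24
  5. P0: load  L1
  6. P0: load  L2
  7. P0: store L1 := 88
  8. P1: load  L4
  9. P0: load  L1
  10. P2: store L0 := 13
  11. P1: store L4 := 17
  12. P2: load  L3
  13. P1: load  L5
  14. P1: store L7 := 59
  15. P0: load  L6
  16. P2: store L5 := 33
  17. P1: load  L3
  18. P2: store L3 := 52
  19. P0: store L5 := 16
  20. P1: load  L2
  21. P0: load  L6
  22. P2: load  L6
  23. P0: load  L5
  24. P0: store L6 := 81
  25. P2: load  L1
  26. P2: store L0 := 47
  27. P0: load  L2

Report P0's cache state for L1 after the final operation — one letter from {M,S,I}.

state = S

  op1 P1: store L6 := 75 → I/M/I on L6; bus BusRdX; mem=80
  op2 P0: store L5 := 75 → M/I/I on L5; bus BusRdX; mem=70
  op3 P2: load  L5 → S/I/S on L5; bus BusRd Flush; mem=75
  op4 P1: store L0 := 24 → I/M/I on L0; bus BusRdX; mem=10
  op5 P0: load  L1 → S/I/I on L1; bus BusRd; mem=90
  op6 P0: load  L2 → S/I/I on L2; bus BusRd; mem=70
  op7 P0: store L1 := 88 → M/I/I on L1; bus BusRdX; mem=90
  op8 P1: load  L4 → I/S/I on L4; bus BusRd; mem=40
  op9 P0: load  L1 → M/I/I on L1; bus (none); mem=90
  op10 P2: store L0 := 13 → I/I/M on L0; bus BusRdX Flush; mem=24
  op11 P1: store L4 := 17 → I/M/I on L4; bus BusRdX; mem=40
  op12 P2: load  L3 → I/I/S on L3; bus BusRd; mem=80
  op13 P1: load  L5 → S/S/S on L5; bus BusRd; mem=75
  op14 P1: store L7 := 59 → I/M/I on L7; bus BusRdX; mem=0
  op15 P0: load  L6 → S/S/I on L6; bus BusRd Flush; mem=75
  op16 P2: store L5 := 33 → I/I/M on L5; bus BusRdX; mem=75
  op17 P1: load  L3 → I/S/S on L3; bus BusRd; mem=80
  op18 P2: store L3 := 52 → I/I/M on L3; bus BusRdX; mem=80
  op19 P0: store L5 := 16 → M/I/I on L5; bus BusRdX Flush; mem=33
  op20 P1: load  L2 → S/S/I on L2; bus BusRd; mem=70
  op21 P0: load  L6 → S/S/I on L6; bus (none); mem=75
  op22 P2: load  L6 → S/S/S on L6; bus BusRd; mem=75
  op23 P0: load  L5 → M/I/I on L5; bus (none); mem=33
  op24 P0: store L6 := 81 → M/I/I on L6; bus BusRdX; mem=75
  op25 P2: load  L1 → S/I/S on L1; bus BusRd Flush; mem=88
  op26 P2: store L0 := 47 → I/I/M on L0; bus (none); mem=24
  op27 P0: load  L2 → S/S/I on L2; bus (none); mem=70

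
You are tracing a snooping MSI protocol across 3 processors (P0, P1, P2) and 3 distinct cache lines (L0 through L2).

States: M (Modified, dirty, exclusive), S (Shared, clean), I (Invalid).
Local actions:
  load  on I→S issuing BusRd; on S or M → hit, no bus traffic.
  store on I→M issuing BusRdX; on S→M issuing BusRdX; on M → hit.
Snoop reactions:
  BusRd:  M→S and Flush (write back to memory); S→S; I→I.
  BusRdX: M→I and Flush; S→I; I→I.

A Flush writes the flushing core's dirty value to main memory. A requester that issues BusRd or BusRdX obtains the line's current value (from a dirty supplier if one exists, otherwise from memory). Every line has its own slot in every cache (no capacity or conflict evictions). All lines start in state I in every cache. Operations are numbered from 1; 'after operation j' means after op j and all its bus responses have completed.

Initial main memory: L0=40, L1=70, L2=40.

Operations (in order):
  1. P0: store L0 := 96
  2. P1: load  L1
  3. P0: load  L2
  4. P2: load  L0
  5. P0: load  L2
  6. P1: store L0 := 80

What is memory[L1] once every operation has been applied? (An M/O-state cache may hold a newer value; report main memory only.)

memory[L1] = 70

1. P0: store L0 := 96  bus=[BusRdX]  L0: P0=M P1=I P2=I  mem[L0]=40
2. P1: load  L1  bus=[BusRd]  L1: P0=I P1=S P2=I  mem[L1]=70
3. P0: load  L2  bus=[BusRd]  L2: P0=S P1=I P2=I  mem[L2]=40
4. P2: load  L0  bus=[BusRd,Flush]  L0: P0=S P1=I P2=S  mem[L0]=96
5. P0: load  L2  bus=[-]  L2: P0=S P1=I P2=I  mem[L2]=40
6. P1: store L0 := 80  bus=[BusRdX]  L0: P0=I P1=M P2=I  mem[L0]=96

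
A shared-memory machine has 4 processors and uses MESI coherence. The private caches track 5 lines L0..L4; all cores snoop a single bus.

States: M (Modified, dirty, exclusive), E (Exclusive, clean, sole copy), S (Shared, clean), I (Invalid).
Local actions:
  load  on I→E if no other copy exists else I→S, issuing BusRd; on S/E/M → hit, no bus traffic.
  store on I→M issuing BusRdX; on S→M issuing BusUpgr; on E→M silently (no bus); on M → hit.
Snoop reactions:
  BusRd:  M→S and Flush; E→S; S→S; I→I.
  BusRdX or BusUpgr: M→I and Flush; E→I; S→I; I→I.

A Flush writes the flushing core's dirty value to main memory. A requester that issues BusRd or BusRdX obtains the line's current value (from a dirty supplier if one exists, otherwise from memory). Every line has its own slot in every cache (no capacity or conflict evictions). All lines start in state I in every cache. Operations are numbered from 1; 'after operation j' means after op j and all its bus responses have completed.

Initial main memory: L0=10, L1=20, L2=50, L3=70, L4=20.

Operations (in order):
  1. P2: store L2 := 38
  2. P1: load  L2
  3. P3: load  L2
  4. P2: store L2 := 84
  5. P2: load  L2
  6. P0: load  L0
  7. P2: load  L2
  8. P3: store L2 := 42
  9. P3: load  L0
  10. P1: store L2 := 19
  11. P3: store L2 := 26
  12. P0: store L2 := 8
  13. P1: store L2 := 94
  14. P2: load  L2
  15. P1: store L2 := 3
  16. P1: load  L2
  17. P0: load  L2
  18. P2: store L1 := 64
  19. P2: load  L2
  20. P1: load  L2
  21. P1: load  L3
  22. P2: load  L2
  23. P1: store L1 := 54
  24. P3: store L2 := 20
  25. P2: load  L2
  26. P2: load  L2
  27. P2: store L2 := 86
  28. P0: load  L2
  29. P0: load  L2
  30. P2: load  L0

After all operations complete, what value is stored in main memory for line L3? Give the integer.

1. P2: store L2 := 38  bus=[BusRdX]  L2: P0=I P1=I P2=M P3=I  mem[L2]=50
2. P1: load  L2  bus=[BusRd,Flush]  L2: P0=I P1=S P2=S P3=I  mem[L2]=38
3. P3: load  L2  bus=[BusRd]  L2: P0=I P1=S P2=S P3=S  mem[L2]=38
4. P2: store L2 := 84  bus=[BusUpgr]  L2: P0=I P1=I P2=M P3=I  mem[L2]=38
5. P2: load  L2  bus=[-]  L2: P0=I P1=I P2=M P3=I  mem[L2]=38
6. P0: load  L0  bus=[BusRd]  L0: P0=E P1=I P2=I P3=I  mem[L0]=10
7. P2: load  L2  bus=[-]  L2: P0=I P1=I P2=M P3=I  mem[L2]=38
8. P3: store L2 := 42  bus=[BusRdX,Flush]  L2: P0=I P1=I P2=I P3=M  mem[L2]=84
9. P3: load  L0  bus=[BusRd]  L0: P0=S P1=I P2=I P3=S  mem[L0]=10
10. P1: store L2 := 19  bus=[BusRdX,Flush]  L2: P0=I P1=M P2=I P3=I  mem[L2]=42
11. P3: store L2 := 26  bus=[BusRdX,Flush]  L2: P0=I P1=I P2=I P3=M  mem[L2]=19
12. P0: store L2 := 8  bus=[BusRdX,Flush]  L2: P0=M P1=I P2=I P3=I  mem[L2]=26
13. P1: store L2 := 94  bus=[BusRdX,Flush]  L2: P0=I P1=M P2=I P3=I  mem[L2]=8
14. P2: load  L2  bus=[BusRd,Flush]  L2: P0=I P1=S P2=S P3=I  mem[L2]=94
15. P1: store L2 := 3  bus=[BusUpgr]  L2: P0=I P1=M P2=I P3=I  mem[L2]=94
16. P1: load  L2  bus=[-]  L2: P0=I P1=M P2=I P3=I  mem[L2]=94
17. P0: load  L2  bus=[BusRd,Flush]  L2: P0=S P1=S P2=I P3=I  mem[L2]=3
18. P2: store L1 := 64  bus=[BusRdX]  L1: P0=I P1=I P2=M P3=I  mem[L1]=20
19. P2: load  L2  bus=[BusRd]  L2: P0=S P1=S P2=S P3=I  mem[L2]=3
20. P1: load  L2  bus=[-]  L2: P0=S P1=S P2=S P3=I  mem[L2]=3
21. P1: load  L3  bus=[BusRd]  L3: P0=I P1=E P2=I P3=I  mem[L3]=70
22. P2: load  L2  bus=[-]  L2: P0=S P1=S P2=S P3=I  mem[L2]=3
23. P1: store L1 := 54  bus=[BusRdX,Flush]  L1: P0=I P1=M P2=I P3=I  mem[L1]=64
24. P3: store L2 := 20  bus=[BusRdX]  L2: P0=I P1=I P2=I P3=M  mem[L2]=3
25. P2: load  L2  bus=[BusRd,Flush]  L2: P0=I P1=I P2=S P3=S  mem[L2]=20
26. P2: load  L2  bus=[-]  L2: P0=I P1=I P2=S P3=S  mem[L2]=20
27. P2: store L2 := 86  bus=[BusUpgr]  L2: P0=I P1=I P2=M P3=I  mem[L2]=20
28. P0: load  L2  bus=[BusRd,Flush]  L2: P0=S P1=I P2=S P3=I  mem[L2]=86
29. P0: load  L2  bus=[-]  L2: P0=S P1=I P2=S P3=I  mem[L2]=86
30. P2: load  L0  bus=[BusRd]  L0: P0=S P1=I P2=S P3=S  mem[L0]=10

memory[L3] = 70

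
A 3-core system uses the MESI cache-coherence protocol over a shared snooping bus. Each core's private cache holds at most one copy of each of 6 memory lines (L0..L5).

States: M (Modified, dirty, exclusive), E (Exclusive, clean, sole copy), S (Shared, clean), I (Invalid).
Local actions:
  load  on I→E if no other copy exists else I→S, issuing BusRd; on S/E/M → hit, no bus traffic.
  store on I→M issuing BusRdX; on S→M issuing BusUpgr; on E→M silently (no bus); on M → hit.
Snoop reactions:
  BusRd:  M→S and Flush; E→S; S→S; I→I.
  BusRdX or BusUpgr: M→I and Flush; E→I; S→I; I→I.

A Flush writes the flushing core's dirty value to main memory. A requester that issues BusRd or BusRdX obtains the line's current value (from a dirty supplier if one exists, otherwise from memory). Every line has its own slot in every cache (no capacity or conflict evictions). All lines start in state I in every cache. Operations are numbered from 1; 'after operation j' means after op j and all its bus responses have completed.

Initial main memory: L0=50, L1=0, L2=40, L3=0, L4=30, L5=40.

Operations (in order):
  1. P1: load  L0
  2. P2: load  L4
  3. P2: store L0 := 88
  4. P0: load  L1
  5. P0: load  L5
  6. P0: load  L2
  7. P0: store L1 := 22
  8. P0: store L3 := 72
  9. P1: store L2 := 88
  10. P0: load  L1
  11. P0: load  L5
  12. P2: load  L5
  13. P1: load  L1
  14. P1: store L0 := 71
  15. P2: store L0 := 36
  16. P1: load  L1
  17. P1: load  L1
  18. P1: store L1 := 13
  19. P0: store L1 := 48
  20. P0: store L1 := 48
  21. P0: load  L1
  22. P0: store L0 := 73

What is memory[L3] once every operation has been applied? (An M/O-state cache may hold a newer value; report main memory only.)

memory[L3] = 0

[1] P1: load  L0 | P0:I, P1:E(50), P2:I | bus: BusRd
[2] P2: load  L4 | P0:I, P1:I, P2:E(30) | bus: BusRd
[3] P2: store L0 := 88 | P0:I, P1:I, P2:M(88) | bus: BusRdX
[4] P0: load  L1 | P0:E(0), P1:I, P2:I | bus: BusRd
[5] P0: load  L5 | P0:E(40), P1:I, P2:I | bus: BusRd
[6] P0: load  L2 | P0:E(40), P1:I, P2:I | bus: BusRd
[7] P0: store L1 := 22 | P0:M(22), P1:I, P2:I | bus: none
[8] P0: store L3 := 72 | P0:M(72), P1:I, P2:I | bus: BusRdX
[9] P1: store L2 := 88 | P0:I, P1:M(88), P2:I | bus: BusRdX
[10] P0: load  L1 | P0:M(22), P1:I, P2:I | bus: none
[11] P0: load  L5 | P0:E(40), P1:I, P2:I | bus: none
[12] P2: load  L5 | P0:S(40), P1:I, P2:S(40) | bus: BusRd
[13] P1: load  L1 | P0:S(22), P1:S(22), P2:I | bus: BusRd,Flush
[14] P1: store L0 := 71 | P0:I, P1:M(71), P2:I | bus: BusRdX,Flush
[15] P2: store L0 := 36 | P0:I, P1:I, P2:M(36) | bus: BusRdX,Flush
[16] P1: load  L1 | P0:S(22), P1:S(22), P2:I | bus: none
[17] P1: load  L1 | P0:S(22), P1:S(22), P2:I | bus: none
[18] P1: store L1 := 13 | P0:I, P1:M(13), P2:I | bus: BusUpgr
[19] P0: store L1 := 48 | P0:M(48), P1:I, P2:I | bus: BusRdX,Flush
[20] P0: store L1 := 48 | P0:M(48), P1:I, P2:I | bus: none
[21] P0: load  L1 | P0:M(48), P1:I, P2:I | bus: none
[22] P0: store L0 := 73 | P0:M(73), P1:I, P2:I | bus: BusRdX,Flush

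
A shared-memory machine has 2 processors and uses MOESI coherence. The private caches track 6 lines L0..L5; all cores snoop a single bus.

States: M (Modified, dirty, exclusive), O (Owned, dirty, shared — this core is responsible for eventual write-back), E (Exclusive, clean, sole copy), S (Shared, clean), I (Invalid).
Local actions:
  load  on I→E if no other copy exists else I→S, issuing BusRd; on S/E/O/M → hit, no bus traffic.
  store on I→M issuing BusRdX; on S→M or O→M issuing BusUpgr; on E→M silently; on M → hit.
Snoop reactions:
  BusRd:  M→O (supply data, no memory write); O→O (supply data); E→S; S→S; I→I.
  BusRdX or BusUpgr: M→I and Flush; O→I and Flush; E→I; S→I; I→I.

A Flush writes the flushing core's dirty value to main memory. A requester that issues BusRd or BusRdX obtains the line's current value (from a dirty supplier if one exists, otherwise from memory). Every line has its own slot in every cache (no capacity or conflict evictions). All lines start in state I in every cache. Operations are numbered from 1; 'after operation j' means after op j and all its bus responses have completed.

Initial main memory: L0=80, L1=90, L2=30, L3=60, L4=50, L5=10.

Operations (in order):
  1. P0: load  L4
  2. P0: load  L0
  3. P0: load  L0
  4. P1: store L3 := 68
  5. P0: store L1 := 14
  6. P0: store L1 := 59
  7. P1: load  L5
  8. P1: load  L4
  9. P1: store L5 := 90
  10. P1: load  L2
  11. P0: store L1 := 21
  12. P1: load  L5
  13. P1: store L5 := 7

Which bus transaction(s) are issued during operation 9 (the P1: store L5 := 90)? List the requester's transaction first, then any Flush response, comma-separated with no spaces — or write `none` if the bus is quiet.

  op1 P0: load  L4 → E/I on L4; bus BusRd; mem=50
  op2 P0: load  L0 → E/I on L0; bus BusRd; mem=80
  op3 P0: load  L0 → E/I on L0; bus (none); mem=80
  op4 P1: store L3 := 68 → I/M on L3; bus BusRdX; mem=60
  op5 P0: store L1 := 14 → M/I on L1; bus BusRdX; mem=90
  op6 P0: store L1 := 59 → M/I on L1; bus (none); mem=90
  op7 P1: load  L5 → I/E on L5; bus BusRd; mem=10
  op8 P1: load  L4 → S/S on L4; bus BusRd; mem=50
  op9 P1: store L5 := 90 → I/M on L5; bus (none); mem=10
  op10 P1: load  L2 → I/E on L2; bus BusRd; mem=30
  op11 P0: store L1 := 21 → M/I on L1; bus (none); mem=90
  op12 P1: load  L5 → I/M on L5; bus (none); mem=10
  op13 P1: store L5 := 7 → I/M on L5; bus (none); mem=10

bus = none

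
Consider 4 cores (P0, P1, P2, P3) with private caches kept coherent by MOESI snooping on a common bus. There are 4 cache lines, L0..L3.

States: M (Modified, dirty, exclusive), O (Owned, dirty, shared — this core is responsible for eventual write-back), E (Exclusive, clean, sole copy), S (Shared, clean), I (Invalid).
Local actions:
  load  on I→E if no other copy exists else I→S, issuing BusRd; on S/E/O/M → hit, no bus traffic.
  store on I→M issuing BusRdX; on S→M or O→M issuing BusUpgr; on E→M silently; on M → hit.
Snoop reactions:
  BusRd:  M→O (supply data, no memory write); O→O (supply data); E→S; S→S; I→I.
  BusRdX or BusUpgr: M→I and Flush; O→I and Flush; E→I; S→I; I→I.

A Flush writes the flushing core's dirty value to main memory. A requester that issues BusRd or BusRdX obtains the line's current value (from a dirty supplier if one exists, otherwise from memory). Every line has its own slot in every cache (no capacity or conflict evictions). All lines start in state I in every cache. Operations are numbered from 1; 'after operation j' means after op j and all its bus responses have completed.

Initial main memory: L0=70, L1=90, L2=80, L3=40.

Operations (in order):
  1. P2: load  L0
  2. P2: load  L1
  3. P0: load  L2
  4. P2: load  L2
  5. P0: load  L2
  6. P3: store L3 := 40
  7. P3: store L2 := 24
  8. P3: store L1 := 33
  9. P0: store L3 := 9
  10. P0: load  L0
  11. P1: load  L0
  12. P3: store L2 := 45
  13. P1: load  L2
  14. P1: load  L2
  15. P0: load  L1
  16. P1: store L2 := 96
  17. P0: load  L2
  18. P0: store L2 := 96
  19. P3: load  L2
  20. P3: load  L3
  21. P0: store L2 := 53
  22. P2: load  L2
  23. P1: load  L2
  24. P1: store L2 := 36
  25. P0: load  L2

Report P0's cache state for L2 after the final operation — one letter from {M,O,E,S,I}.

step 1: P2: load  L0  ⟶  IIEI  (L0)  txn=BusRd  M[L0]=70
step 2: P2: load  L1  ⟶  IIEI  (L1)  txn=BusRd  M[L1]=90
step 3: P0: load  L2  ⟶  EIII  (L2)  txn=BusRd  M[L2]=80
step 4: P2: load  L2  ⟶  SISI  (L2)  txn=BusRd  M[L2]=80
step 5: P0: load  L2  ⟶  SISI  (L2)  txn=∅  M[L2]=80
step 6: P3: store L3 := 40  ⟶  IIIM  (L3)  txn=BusRdX  M[L3]=40
step 7: P3: store L2 := 24  ⟶  IIIM  (L2)  txn=BusRdX  M[L2]=80
step 8: P3: store L1 := 33  ⟶  IIIM  (L1)  txn=BusRdX  M[L1]=90
step 9: P0: store L3 := 9  ⟶  MIII  (L3)  txn=BusRdX+Flush  M[L3]=40
step 10: P0: load  L0  ⟶  SISI  (L0)  txn=BusRd  M[L0]=70
step 11: P1: load  L0  ⟶  SSSI  (L0)  txn=BusRd  M[L0]=70
step 12: P3: store L2 := 45  ⟶  IIIM  (L2)  txn=∅  M[L2]=80
step 13: P1: load  L2  ⟶  ISIO  (L2)  txn=BusRd  M[L2]=80
step 14: P1: load  L2  ⟶  ISIO  (L2)  txn=∅  M[L2]=80
step 15: P0: load  L1  ⟶  SIIO  (L1)  txn=BusRd  M[L1]=90
step 16: P1: store L2 := 96  ⟶  IMII  (L2)  txn=BusUpgr+Flush  M[L2]=45
step 17: P0: load  L2  ⟶  SOII  (L2)  txn=BusRd  M[L2]=45
step 18: P0: store L2 := 96  ⟶  MIII  (L2)  txn=BusUpgr+Flush  M[L2]=96
step 19: P3: load  L2  ⟶  OIIS  (L2)  txn=BusRd  M[L2]=96
step 20: P3: load  L3  ⟶  OIIS  (L3)  txn=BusRd  M[L3]=40
step 21: P0: store L2 := 53  ⟶  MIII  (L2)  txn=BusUpgr  M[L2]=96
step 22: P2: load  L2  ⟶  OISI  (L2)  txn=BusRd  M[L2]=96
step 23: P1: load  L2  ⟶  OSSI  (L2)  txn=BusRd  M[L2]=96
step 24: P1: store L2 := 36  ⟶  IMII  (L2)  txn=BusUpgr+Flush  M[L2]=53
step 25: P0: load  L2  ⟶  SOII  (L2)  txn=BusRd  M[L2]=53

state = S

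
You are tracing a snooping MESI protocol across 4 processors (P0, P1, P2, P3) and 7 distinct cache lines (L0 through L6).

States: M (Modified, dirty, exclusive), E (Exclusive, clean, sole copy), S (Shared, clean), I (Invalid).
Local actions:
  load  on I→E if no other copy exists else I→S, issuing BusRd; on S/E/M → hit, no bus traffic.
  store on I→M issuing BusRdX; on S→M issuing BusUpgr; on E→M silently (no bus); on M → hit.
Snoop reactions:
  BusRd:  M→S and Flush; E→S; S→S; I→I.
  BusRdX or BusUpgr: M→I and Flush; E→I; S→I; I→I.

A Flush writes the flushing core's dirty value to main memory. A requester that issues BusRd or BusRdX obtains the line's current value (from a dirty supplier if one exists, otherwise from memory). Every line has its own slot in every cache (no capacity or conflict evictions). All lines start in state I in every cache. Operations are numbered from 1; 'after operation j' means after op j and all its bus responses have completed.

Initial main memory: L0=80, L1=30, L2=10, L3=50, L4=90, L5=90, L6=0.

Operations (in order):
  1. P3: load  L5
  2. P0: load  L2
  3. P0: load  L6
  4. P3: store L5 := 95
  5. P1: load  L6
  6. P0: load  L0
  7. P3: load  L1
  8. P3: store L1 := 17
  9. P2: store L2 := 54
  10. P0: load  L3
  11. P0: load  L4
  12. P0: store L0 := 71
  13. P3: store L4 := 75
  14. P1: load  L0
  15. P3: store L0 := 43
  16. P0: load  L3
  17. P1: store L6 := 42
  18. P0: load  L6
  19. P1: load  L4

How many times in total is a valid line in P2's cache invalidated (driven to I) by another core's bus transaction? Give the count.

invalidations = 0

  op1 P3: load  L5 → I/I/I/E on L5; bus BusRd; mem=90
  op2 P0: load  L2 → E/I/I/I on L2; bus BusRd; mem=10
  op3 P0: load  L6 → E/I/I/I on L6; bus BusRd; mem=0
  op4 P3: store L5 := 95 → I/I/I/M on L5; bus (none); mem=90
  op5 P1: load  L6 → S/S/I/I on L6; bus BusRd; mem=0
  op6 P0: load  L0 → E/I/I/I on L0; bus BusRd; mem=80
  op7 P3: load  L1 → I/I/I/E on L1; bus BusRd; mem=30
  op8 P3: store L1 := 17 → I/I/I/M on L1; bus (none); mem=30
  op9 P2: store L2 := 54 → I/I/M/I on L2; bus BusRdX; mem=10
  op10 P0: load  L3 → E/I/I/I on L3; bus BusRd; mem=50
  op11 P0: load  L4 → E/I/I/I on L4; bus BusRd; mem=90
  op12 P0: store L0 := 71 → M/I/I/I on L0; bus (none); mem=80
  op13 P3: store L4 := 75 → I/I/I/M on L4; bus BusRdX; mem=90
  op14 P1: load  L0 → S/S/I/I on L0; bus BusRd Flush; mem=71
  op15 P3: store L0 := 43 → I/I/I/M on L0; bus BusRdX; mem=71
  op16 P0: load  L3 → E/I/I/I on L3; bus (none); mem=50
  op17 P1: store L6 := 42 → I/M/I/I on L6; bus BusUpgr; mem=0
  op18 P0: load  L6 → S/S/I/I on L6; bus BusRd Flush; mem=42
  op19 P1: load  L4 → I/S/I/S on L4; bus BusRd Flush; mem=75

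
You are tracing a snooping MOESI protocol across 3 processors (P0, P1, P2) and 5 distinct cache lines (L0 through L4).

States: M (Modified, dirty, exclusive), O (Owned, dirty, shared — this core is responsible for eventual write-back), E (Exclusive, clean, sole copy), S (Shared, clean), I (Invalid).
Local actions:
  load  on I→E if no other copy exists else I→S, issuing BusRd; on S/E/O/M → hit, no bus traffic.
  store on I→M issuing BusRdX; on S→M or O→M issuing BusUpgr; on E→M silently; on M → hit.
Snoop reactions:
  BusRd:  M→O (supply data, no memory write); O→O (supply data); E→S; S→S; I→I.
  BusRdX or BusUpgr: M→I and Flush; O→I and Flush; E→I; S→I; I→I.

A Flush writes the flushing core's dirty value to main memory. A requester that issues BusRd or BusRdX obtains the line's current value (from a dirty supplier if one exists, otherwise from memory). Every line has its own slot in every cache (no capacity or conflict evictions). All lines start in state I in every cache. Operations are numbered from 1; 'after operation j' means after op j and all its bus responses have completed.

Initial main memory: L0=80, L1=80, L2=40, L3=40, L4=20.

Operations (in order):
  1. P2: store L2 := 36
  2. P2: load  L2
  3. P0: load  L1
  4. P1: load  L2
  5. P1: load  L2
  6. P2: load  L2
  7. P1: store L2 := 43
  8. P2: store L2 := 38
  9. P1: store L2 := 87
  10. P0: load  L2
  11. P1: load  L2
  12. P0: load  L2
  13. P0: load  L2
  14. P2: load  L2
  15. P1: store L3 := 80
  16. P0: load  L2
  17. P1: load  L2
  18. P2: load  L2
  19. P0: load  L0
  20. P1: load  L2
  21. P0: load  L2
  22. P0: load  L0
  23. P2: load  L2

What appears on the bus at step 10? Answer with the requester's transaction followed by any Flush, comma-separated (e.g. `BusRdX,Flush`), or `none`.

1. P2: store L2 := 36  bus=[BusRdX]  L2: P0=I P1=I P2=M  mem[L2]=40
2. P2: load  L2  bus=[-]  L2: P0=I P1=I P2=M  mem[L2]=40
3. P0: load  L1  bus=[BusRd]  L1: P0=E P1=I P2=I  mem[L1]=80
4. P1: load  L2  bus=[BusRd]  L2: P0=I P1=S P2=O  mem[L2]=40
5. P1: load  L2  bus=[-]  L2: P0=I P1=S P2=O  mem[L2]=40
6. P2: load  L2  bus=[-]  L2: P0=I P1=S P2=O  mem[L2]=40
7. P1: store L2 := 43  bus=[BusUpgr,Flush]  L2: P0=I P1=M P2=I  mem[L2]=36
8. P2: store L2 := 38  bus=[BusRdX,Flush]  L2: P0=I P1=I P2=M  mem[L2]=43
9. P1: store L2 := 87  bus=[BusRdX,Flush]  L2: P0=I P1=M P2=I  mem[L2]=38
10. P0: load  L2  bus=[BusRd]  L2: P0=S P1=O P2=I  mem[L2]=38
11. P1: load  L2  bus=[-]  L2: P0=S P1=O P2=I  mem[L2]=38
12. P0: load  L2  bus=[-]  L2: P0=S P1=O P2=I  mem[L2]=38
13. P0: load  L2  bus=[-]  L2: P0=S P1=O P2=I  mem[L2]=38
14. P2: load  L2  bus=[BusRd]  L2: P0=S P1=O P2=S  mem[L2]=38
15. P1: store L3 := 80  bus=[BusRdX]  L3: P0=I P1=M P2=I  mem[L3]=40
16. P0: load  L2  bus=[-]  L2: P0=S P1=O P2=S  mem[L2]=38
17. P1: load  L2  bus=[-]  L2: P0=S P1=O P2=S  mem[L2]=38
18. P2: load  L2  bus=[-]  L2: P0=S P1=O P2=S  mem[L2]=38
19. P0: load  L0  bus=[BusRd]  L0: P0=E P1=I P2=I  mem[L0]=80
20. P1: load  L2  bus=[-]  L2: P0=S P1=O P2=S  mem[L2]=38
21. P0: load  L2  bus=[-]  L2: P0=S P1=O P2=S  mem[L2]=38
22. P0: load  L0  bus=[-]  L0: P0=E P1=I P2=I  mem[L0]=80
23. P2: load  L2  bus=[-]  L2: P0=S P1=O P2=S  mem[L2]=38

bus = BusRd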